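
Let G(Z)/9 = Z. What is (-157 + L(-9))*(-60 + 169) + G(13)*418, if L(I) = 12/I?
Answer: 94943/3 ≈ 31648.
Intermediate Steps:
G(Z) = 9*Z
(-157 + L(-9))*(-60 + 169) + G(13)*418 = (-157 + 12/(-9))*(-60 + 169) + (9*13)*418 = (-157 + 12*(-⅑))*109 + 117*418 = (-157 - 4/3)*109 + 48906 = -475/3*109 + 48906 = -51775/3 + 48906 = 94943/3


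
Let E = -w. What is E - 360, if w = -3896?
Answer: 3536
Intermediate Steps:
E = 3896 (E = -1*(-3896) = 3896)
E - 360 = 3896 - 360 = 3536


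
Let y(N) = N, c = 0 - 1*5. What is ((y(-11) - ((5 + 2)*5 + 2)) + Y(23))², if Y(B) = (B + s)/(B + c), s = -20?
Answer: 82369/36 ≈ 2288.0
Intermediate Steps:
c = -5 (c = 0 - 5 = -5)
Y(B) = (-20 + B)/(-5 + B) (Y(B) = (B - 20)/(B - 5) = (-20 + B)/(-5 + B))
((y(-11) - ((5 + 2)*5 + 2)) + Y(23))² = ((-11 - ((5 + 2)*5 + 2)) + (-20 + 23)/(-5 + 23))² = ((-11 - (7*5 + 2)) + 3/18)² = ((-11 - (35 + 2)) + (1/18)*3)² = ((-11 - 1*37) + ⅙)² = ((-11 - 37) + ⅙)² = (-48 + ⅙)² = (-287/6)² = 82369/36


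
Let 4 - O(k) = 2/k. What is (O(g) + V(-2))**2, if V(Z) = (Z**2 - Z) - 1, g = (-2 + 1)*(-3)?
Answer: 625/9 ≈ 69.444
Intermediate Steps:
g = 3 (g = -1*(-3) = 3)
V(Z) = -1 + Z**2 - Z
O(k) = 4 - 2/k
(O(g) + V(-2))**2 = ((4 - 2/3) + (-1 + (-2)**2 - 1*(-2)))**2 = ((4 - 2*1/3) + (-1 + 4 + 2))**2 = ((4 - 2/3) + 5)**2 = (10/3 + 5)**2 = (25/3)**2 = 625/9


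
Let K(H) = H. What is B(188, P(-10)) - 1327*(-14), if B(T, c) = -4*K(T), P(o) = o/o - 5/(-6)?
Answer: 17826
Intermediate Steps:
P(o) = 11/6 (P(o) = 1 - 5*(-1/6) = 1 + 5/6 = 11/6)
B(T, c) = -4*T
B(188, P(-10)) - 1327*(-14) = -4*188 - 1327*(-14) = -752 - 1*(-18578) = -752 + 18578 = 17826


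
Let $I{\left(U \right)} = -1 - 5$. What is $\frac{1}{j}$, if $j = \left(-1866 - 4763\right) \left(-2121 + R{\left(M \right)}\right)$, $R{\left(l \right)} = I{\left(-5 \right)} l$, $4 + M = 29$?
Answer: $\frac{1}{15054459} \approx 6.6426 \cdot 10^{-8}$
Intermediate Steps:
$M = 25$ ($M = -4 + 29 = 25$)
$I{\left(U \right)} = -6$ ($I{\left(U \right)} = -1 - 5 = -6$)
$R{\left(l \right)} = - 6 l$
$j = 15054459$ ($j = \left(-1866 - 4763\right) \left(-2121 - 150\right) = - 6629 \left(-2121 - 150\right) = \left(-6629\right) \left(-2271\right) = 15054459$)
$\frac{1}{j} = \frac{1}{15054459}$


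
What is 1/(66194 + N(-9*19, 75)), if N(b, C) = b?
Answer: 1/66023 ≈ 1.5146e-5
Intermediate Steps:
1/(66194 + N(-9*19, 75)) = 1/(66194 - 9*19) = 1/(66194 - 171) = 1/66023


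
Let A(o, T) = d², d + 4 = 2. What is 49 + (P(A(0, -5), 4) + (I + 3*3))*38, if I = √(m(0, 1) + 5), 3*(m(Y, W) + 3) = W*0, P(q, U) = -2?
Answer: 315 + 38*√2 ≈ 368.74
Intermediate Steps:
d = -2 (d = -4 + 2 = -2)
A(o, T) = 4 (A(o, T) = (-2)² = 4)
m(Y, W) = -3 (m(Y, W) = -3 + (W*0)/3 = -3 + (⅓)*0 = -3 + 0 = -3)
I = √2 (I = √(-3 + 5) = √2 ≈ 1.4142)
49 + (P(A(0, -5), 4) + (I + 3*3))*38 = 49 + (-2 + (√2 + 3*3))*38 = 49 + (-2 + (√2 + 9))*38 = 49 + (-2 + (9 + √2))*38 = 49 + (7 + √2)*38 = 49 + (266 + 38*√2) = 315 + 38*√2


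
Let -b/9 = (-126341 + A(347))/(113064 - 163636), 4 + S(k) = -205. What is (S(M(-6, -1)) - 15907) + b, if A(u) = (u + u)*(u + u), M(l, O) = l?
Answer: -811820697/50572 ≈ -16053.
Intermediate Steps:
S(k) = -209 (S(k) = -4 - 205 = -209)
A(u) = 4*u² (A(u) = (2*u)*(2*u) = 4*u²)
b = 3197655/50572 (b = -9*(-126341 + 4*347²)/(113064 - 163636) = -9*(-126341 + 4*120409)/(-50572) = -9*(-126341 + 481636)*(-1)/50572 = -3197655*(-1)/50572 = -9*(-355295/50572) = 3197655/50572 ≈ 63.230)
(S(M(-6, -1)) - 15907) + b = (-209 - 15907) + 3197655/50572 = -16116 + 3197655/50572 = -811820697/50572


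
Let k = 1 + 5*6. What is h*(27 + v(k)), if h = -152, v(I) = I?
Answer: -8816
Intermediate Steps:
k = 31 (k = 1 + 30 = 31)
h*(27 + v(k)) = -152*(27 + 31) = -152*58 = -8816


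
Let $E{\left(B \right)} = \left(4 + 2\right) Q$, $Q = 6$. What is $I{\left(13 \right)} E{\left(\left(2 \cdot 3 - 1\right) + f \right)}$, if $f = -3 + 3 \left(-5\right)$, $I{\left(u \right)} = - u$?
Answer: $-468$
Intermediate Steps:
$f = -18$ ($f = -3 - 15 = -18$)
$E{\left(B \right)} = 36$ ($E{\left(B \right)} = \left(4 + 2\right) 6 = 6 \cdot 6 = 36$)
$I{\left(13 \right)} E{\left(\left(2 \cdot 3 - 1\right) + f \right)} = \left(-1\right) 13 \cdot 36 = \left(-13\right) 36 = -468$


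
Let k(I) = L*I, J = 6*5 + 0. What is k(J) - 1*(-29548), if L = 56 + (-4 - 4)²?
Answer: 33148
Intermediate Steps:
J = 30 (J = 30 + 0 = 30)
L = 120 (L = 56 + (-8)² = 56 + 64 = 120)
k(I) = 120*I
k(J) - 1*(-29548) = 120*30 - 1*(-29548) = 3600 + 29548 = 33148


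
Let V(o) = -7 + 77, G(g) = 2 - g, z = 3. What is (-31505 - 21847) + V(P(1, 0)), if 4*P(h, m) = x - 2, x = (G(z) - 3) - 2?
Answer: -53282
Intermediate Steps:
x = -6 (x = ((2 - 1*3) - 3) - 2 = ((2 - 3) - 3) - 2 = (-1 - 3) - 2 = -4 - 2 = -6)
P(h, m) = -2 (P(h, m) = (-6 - 2)/4 = (¼)*(-8) = -2)
V(o) = 70
(-31505 - 21847) + V(P(1, 0)) = (-31505 - 21847) + 70 = -53352 + 70 = -53282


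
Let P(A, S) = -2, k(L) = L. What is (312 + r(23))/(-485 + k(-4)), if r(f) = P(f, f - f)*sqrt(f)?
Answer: -104/163 + 2*sqrt(23)/489 ≈ -0.61842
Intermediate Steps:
r(f) = -2*sqrt(f)
(312 + r(23))/(-485 + k(-4)) = (312 - 2*sqrt(23))/(-485 - 4) = (312 - 2*sqrt(23))/(-489) = (312 - 2*sqrt(23))*(-1/489) = -104/163 + 2*sqrt(23)/489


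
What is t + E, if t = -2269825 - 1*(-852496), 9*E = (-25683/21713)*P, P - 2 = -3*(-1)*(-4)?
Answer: -92323308121/65139 ≈ -1.4173e+6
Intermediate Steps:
P = -10 (P = 2 - 3*(-1)*(-4) = 2 + 3*(-4) = 2 - 12 = -10)
E = 85610/65139 (E = (-25683/21713*(-10))/9 = (⅑)*(256830/21713) = 85610/65139 ≈ 1.3143)
t = -1417329 (t = -2269825 + 852496 = -1417329)
t + E = -1417329 + 85610/65139 = -92323308121/65139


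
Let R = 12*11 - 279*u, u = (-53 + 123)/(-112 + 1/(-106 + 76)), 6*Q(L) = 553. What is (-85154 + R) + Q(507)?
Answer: -1709179619/20166 ≈ -84756.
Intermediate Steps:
Q(L) = 553/6 (Q(L) = (⅙)*553 = 553/6)
u = -2100/3361 (u = 70/(-112 + 1/(-30)) = 70/(-112 - 1/30) = 70/(-3361/30) = 70*(-30/3361) = -2100/3361 ≈ -0.62481)
R = 1029552/3361 (R = 12*11 - 279*(-2100/3361) = 132 + 585900/3361 = 1029552/3361 ≈ 306.32)
(-85154 + R) + Q(507) = (-85154 + 1029552/3361) + 553/6 = -285173042/3361 + 553/6 = -1709179619/20166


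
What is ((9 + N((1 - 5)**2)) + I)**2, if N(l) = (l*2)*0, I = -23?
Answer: 196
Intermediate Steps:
N(l) = 0 (N(l) = (2*l)*0 = 0)
((9 + N((1 - 5)**2)) + I)**2 = ((9 + 0) - 23)**2 = (9 - 23)**2 = (-14)**2 = 196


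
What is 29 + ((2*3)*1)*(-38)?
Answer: -199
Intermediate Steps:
29 + ((2*3)*1)*(-38) = 29 + (6*1)*(-38) = 29 + 6*(-38) = 29 - 228 = -199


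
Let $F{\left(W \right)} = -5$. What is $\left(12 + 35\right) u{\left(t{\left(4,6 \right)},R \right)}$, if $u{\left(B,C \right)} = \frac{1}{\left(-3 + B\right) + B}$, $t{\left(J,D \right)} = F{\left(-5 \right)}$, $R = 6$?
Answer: $- \frac{47}{13} \approx -3.6154$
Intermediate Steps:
$t{\left(J,D \right)} = -5$
$u{\left(B,C \right)} = \frac{1}{-3 + 2 B}$
$\left(12 + 35\right) u{\left(t{\left(4,6 \right)},R \right)} = \frac{12 + 35}{-3 + 2 \left(-5\right)} = \frac{47}{-3 - 10} = \frac{47}{-13} = 47 \left(- \frac{1}{13}\right) = - \frac{47}{13}$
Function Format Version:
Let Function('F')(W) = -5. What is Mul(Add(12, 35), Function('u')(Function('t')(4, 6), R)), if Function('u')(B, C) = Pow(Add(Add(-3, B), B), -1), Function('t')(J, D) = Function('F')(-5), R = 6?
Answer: Rational(-47, 13) ≈ -3.6154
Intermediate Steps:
Function('t')(J, D) = -5
Function('u')(B, C) = Pow(Add(-3, Mul(2, B)), -1)
Mul(Add(12, 35), Function('u')(Function('t')(4, 6), R)) = Mul(Add(12, 35), Pow(Add(-3, Mul(2, -5)), -1)) = Mul(47, Pow(Add(-3, -10), -1)) = Mul(47, Pow(-13, -1)) = Mul(47, Rational(-1, 13)) = Rational(-47, 13)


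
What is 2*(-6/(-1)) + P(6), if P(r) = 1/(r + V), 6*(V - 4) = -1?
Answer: 714/59 ≈ 12.102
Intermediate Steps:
V = 23/6 (V = 4 + (⅙)*(-1) = 4 - ⅙ = 23/6 ≈ 3.8333)
P(r) = 1/(23/6 + r) (P(r) = 1/(r + 23/6) = 1/(23/6 + r))
2*(-6/(-1)) + P(6) = 2*(-6/(-1)) + 6/(23 + 6*6) = 2*(-6*(-1)) + 6/(23 + 36) = 2*6 + 6/59 = 12 + 6*(1/59) = 12 + 6/59 = 714/59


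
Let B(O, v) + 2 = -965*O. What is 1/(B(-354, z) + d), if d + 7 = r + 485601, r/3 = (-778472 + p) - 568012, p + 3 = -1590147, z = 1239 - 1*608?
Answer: -1/7982700 ≈ -1.2527e-7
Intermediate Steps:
z = 631 (z = 1239 - 608 = 631)
p = -1590150 (p = -3 - 1590147 = -1590150)
B(O, v) = -2 - 965*O
r = -8809902 (r = 3*((-778472 - 1590150) - 568012) = 3*(-2368622 - 568012) = 3*(-2936634) = -8809902)
d = -8324308 (d = -7 + (-8809902 + 485601) = -7 - 8324301 = -8324308)
1/(B(-354, z) + d) = 1/((-2 - 965*(-354)) - 8324308) = 1/((-2 + 341610) - 8324308) = 1/(341608 - 8324308) = 1/(-7982700) = -1/7982700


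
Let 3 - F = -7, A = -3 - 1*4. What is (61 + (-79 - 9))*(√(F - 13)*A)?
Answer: 189*I*√3 ≈ 327.36*I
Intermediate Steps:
A = -7 (A = -3 - 4 = -7)
F = 10 (F = 3 - 1*(-7) = 3 + 7 = 10)
(61 + (-79 - 9))*(√(F - 13)*A) = (61 + (-79 - 9))*(√(10 - 13)*(-7)) = (61 - 88)*(√(-3)*(-7)) = -27*I*√3*(-7) = -(-189)*I*√3 = 189*I*√3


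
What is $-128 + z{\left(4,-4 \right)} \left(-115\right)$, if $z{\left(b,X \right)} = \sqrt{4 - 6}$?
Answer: $-128 - 115 i \sqrt{2} \approx -128.0 - 162.63 i$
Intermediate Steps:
$z{\left(b,X \right)} = i \sqrt{2}$ ($z{\left(b,X \right)} = \sqrt{-2} = i \sqrt{2}$)
$-128 + z{\left(4,-4 \right)} \left(-115\right) = -128 + i \sqrt{2} \left(-115\right) = -128 - 115 i \sqrt{2}$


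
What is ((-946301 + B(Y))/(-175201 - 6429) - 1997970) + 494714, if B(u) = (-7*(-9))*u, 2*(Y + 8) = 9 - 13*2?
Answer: -546070879879/363260 ≈ -1.5033e+6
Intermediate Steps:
Y = -33/2 (Y = -8 + (9 - 13*2)/2 = -8 + (9 - 26)/2 = -8 + (½)*(-17) = -8 - 17/2 = -33/2 ≈ -16.500)
B(u) = 63*u
((-946301 + B(Y))/(-175201 - 6429) - 1997970) + 494714 = ((-946301 + 63*(-33/2))/(-175201 - 6429) - 1997970) + 494714 = ((-946301 - 2079/2)/(-181630) - 1997970) + 494714 = (-1894681/2*(-1/181630) - 1997970) + 494714 = (1894681/363260 - 1997970) + 494714 = -725780687519/363260 + 494714 = -546070879879/363260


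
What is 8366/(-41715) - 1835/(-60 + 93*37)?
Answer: -34944157/47012805 ≈ -0.74329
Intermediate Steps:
8366/(-41715) - 1835/(-60 + 93*37) = 8366*(-1/41715) - 1835/(-60 + 3441) = -8366/41715 - 1835/3381 = -34944157/47012805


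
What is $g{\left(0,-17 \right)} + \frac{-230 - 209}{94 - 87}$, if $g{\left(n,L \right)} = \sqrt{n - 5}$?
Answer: $- \frac{439}{7} + i \sqrt{5} \approx -62.714 + 2.2361 i$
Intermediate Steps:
$g{\left(n,L \right)} = \sqrt{-5 + n}$
$g{\left(0,-17 \right)} + \frac{-230 - 209}{94 - 87} = \sqrt{-5 + 0} + \frac{-230 - 209}{94 - 87} = \sqrt{-5} - \frac{439}{7} = i \sqrt{5} - \frac{439}{7} = - \frac{439}{7} + i \sqrt{5}$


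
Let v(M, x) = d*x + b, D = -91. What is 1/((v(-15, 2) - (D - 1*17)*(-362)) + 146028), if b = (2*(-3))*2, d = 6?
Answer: 1/106932 ≈ 9.3517e-6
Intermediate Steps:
b = -12 (b = -6*2 = -12)
v(M, x) = -12 + 6*x (v(M, x) = 6*x - 12 = -12 + 6*x)
1/((v(-15, 2) - (D - 1*17)*(-362)) + 146028) = 1/(((-12 + 6*2) - (-91 - 1*17)*(-362)) + 146028) = 1/(((-12 + 12) - (-91 - 17)*(-362)) + 146028) = 1/((0 - 1*(-108)*(-362)) + 146028) = 1/((0 + 108*(-362)) + 146028) = 1/((0 - 39096) + 146028) = 1/(-39096 + 146028) = 1/106932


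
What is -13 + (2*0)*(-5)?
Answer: -13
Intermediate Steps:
-13 + (2*0)*(-5) = -13 + 0*(-5) = -13 + 0 = -13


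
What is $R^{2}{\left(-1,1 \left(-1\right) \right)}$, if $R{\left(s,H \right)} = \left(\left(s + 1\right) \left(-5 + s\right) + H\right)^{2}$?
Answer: $1$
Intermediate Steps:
$R{\left(s,H \right)} = \left(H + \left(1 + s\right) \left(-5 + s\right)\right)^{2}$ ($R{\left(s,H \right)} = \left(\left(1 + s\right) \left(-5 + s\right) + H\right)^{2} = \left(H + \left(1 + s\right) \left(-5 + s\right)\right)^{2}$)
$R^{2}{\left(-1,1 \left(-1\right) \right)} = \left(\left(-5 + 1 \left(-1\right) + \left(-1\right)^{2} - -4\right)^{2}\right)^{2} = \left(\left(-5 - 1 + 1 + 4\right)^{2}\right)^{2} = \left(\left(-1\right)^{2}\right)^{2} = 1^{2} = 1$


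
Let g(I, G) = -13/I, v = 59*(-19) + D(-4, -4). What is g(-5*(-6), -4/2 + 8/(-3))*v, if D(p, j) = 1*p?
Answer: 975/2 ≈ 487.50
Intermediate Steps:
D(p, j) = p
v = -1125 (v = 59*(-19) - 4 = -1121 - 4 = -1125)
g(-5*(-6), -4/2 + 8/(-3))*v = -13/((-5*(-6)))*(-1125) = -13/30*(-1125) = 975/2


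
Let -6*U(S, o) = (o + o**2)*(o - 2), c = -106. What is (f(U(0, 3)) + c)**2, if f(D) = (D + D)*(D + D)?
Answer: 8100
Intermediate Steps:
U(S, o) = -(-2 + o)*(o + o**2)/6 (U(S, o) = -(o + o**2)*(o - 2)/6 = -(o + o**2)*(-2 + o)/6 = -(-2 + o)*(o + o**2)/6)
f(D) = 4*D**2 (f(D) = (2*D)*(2*D) = 4*D**2)
(f(U(0, 3)) + c)**2 = (4*((1/6)*3*(2 + 3 - 1*3**2))**2 - 106)**2 = (4*((1/6)*3*(2 + 3 - 1*9))**2 - 106)**2 = (4*((1/6)*3*(2 + 3 - 9))**2 - 106)**2 = (4*((1/6)*3*(-4))**2 - 106)**2 = (4*(-2)**2 - 106)**2 = (4*4 - 106)**2 = (16 - 106)**2 = (-90)**2 = 8100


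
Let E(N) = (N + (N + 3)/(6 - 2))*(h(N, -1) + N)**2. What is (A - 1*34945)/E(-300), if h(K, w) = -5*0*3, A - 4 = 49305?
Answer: -133/311875 ≈ -0.00042645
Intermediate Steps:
A = 49309 (A = 4 + 49305 = 49309)
h(K, w) = 0 (h(K, w) = 0*3 = 0)
E(N) = N**2*(3/4 + 5*N/4) (E(N) = (N + (N + 3)/(6 - 2))*(0 + N)**2 = (N + (3 + N)/4)*N**2 = (N + (3 + N)*(1/4))*N**2 = (N + (3/4 + N/4))*N**2 = (3/4 + 5*N/4)*N**2 = N**2*(3/4 + 5*N/4))
(A - 1*34945)/E(-300) = (49309 - 1*34945)/(((1/4)*(-300)**2*(3 + 5*(-300)))) = (49309 - 34945)/(((1/4)*90000*(3 - 1500))) = 14364/(((1/4)*90000*(-1497))) = 14364/(-33682500) = 14364*(-1/33682500) = -133/311875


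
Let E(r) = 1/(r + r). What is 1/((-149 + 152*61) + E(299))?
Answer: 598/5455555 ≈ 0.00010961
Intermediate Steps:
E(r) = 1/(2*r)
1/((-149 + 152*61) + E(299)) = 1/((-149 + 152*61) + (1/2)/299) = 1/((-149 + 9272) + (1/2)*(1/299)) = 1/(9123 + 1/598) = 1/(5455555/598) = 598/5455555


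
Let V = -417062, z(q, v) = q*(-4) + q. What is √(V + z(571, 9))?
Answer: 5*I*√16751 ≈ 647.13*I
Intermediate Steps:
z(q, v) = -3*q (z(q, v) = -4*q + q = -3*q)
√(V + z(571, 9)) = √(-417062 - 3*571) = √(-417062 - 1713) = √(-418775) = 5*I*√16751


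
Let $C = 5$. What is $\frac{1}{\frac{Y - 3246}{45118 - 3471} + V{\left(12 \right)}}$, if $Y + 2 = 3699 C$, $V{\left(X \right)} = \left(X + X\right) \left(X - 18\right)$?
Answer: $- \frac{41647}{5981921} \approx -0.0069621$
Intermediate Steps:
$V{\left(X \right)} = 2 X \left(-18 + X\right)$
$Y = 18493$ ($Y = -2 + 3699 \cdot 5 = -2 + 18495 = 18493$)
$\frac{1}{\frac{Y - 3246}{45118 - 3471} + V{\left(12 \right)}} = \frac{1}{\frac{18493 - 3246}{45118 - 3471} + 2 \cdot 12 \left(-18 + 12\right)} = \frac{1}{\frac{15247}{41647} + 2 \cdot 12 \left(-6\right)} = \frac{1}{15247 \cdot \frac{1}{41647} - 144} = \frac{1}{\frac{15247}{41647} - 144} = \frac{1}{- \frac{5981921}{41647}} = - \frac{41647}{5981921}$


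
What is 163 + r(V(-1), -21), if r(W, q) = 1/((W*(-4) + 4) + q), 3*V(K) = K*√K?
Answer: 426418/2617 - 12*I/2617 ≈ 162.94 - 0.0045854*I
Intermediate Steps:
V(K) = K^(3/2)/3 (V(K) = (K*√K)/3 = K^(3/2)/3)
r(W, q) = 1/(4 + q - 4*W) (r(W, q) = 1/((-4*W + 4) + q) = 1/((4 - 4*W) + q) = 1/(4 + q - 4*W))
163 + r(V(-1), -21) = 163 + 1/(4 - 21 - 4*(-1)^(3/2)/3) = 163 + 1/(4 - 21 - 4*(-I)/3) = 163 + 1/(4 - 21 - (-4)*I/3) = 163 + 1/(4 - 21 + 4*I/3) = 163 + 1/(-17 + 4*I/3) = 163 + 9*(-17 - 4*I/3)/2617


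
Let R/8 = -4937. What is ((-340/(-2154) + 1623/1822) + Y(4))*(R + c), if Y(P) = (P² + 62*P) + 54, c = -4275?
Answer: -27403587542513/1962294 ≈ -1.3965e+7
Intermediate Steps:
R = -39496 (R = 8*(-4937) = -39496)
Y(P) = 54 + P² + 62*P
((-340/(-2154) + 1623/1822) + Y(4))*(R + c) = ((-340/(-2154) + 1623/1822) + (54 + 4² + 62*4))*(-39496 - 4275) = ((-340*(-1/2154) + 1623*(1/1822)) + (54 + 16 + 248))*(-43771) = ((170/1077 + 1623/1822) + 318)*(-43771) = (2057711/1962294 + 318)*(-43771) = (626067203/1962294)*(-43771) = -27403587542513/1962294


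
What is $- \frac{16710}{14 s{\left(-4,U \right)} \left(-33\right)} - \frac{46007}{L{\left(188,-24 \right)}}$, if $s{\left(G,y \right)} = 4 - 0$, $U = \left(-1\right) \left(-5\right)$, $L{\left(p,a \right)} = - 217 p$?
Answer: $\frac{2281911}{224378} \approx 10.17$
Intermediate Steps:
$U = 5$
$s{\left(G,y \right)} = 4$ ($s{\left(G,y \right)} = 4 + 0 = 4$)
$- \frac{16710}{14 s{\left(-4,U \right)} \left(-33\right)} - \frac{46007}{L{\left(188,-24 \right)}} = - \frac{16710}{14 \cdot 4 \left(-33\right)} - \frac{46007}{\left(-217\right) 188} = - \frac{16710}{56 \left(-33\right)} - \frac{46007}{-40796} = - \frac{16710}{-1848} - - \frac{46007}{40796} = \left(-16710\right) \left(- \frac{1}{1848}\right) + \frac{46007}{40796} = \frac{2785}{308} + \frac{46007}{40796} = \frac{2281911}{224378}$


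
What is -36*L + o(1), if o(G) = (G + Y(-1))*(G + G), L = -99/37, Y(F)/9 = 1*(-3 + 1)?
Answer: 2306/37 ≈ 62.324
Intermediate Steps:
Y(F) = -18 (Y(F) = 9*(1*(-3 + 1)) = 9*(1*(-2)) = 9*(-2) = -18)
L = -99/37 (L = -99*1/37 = -99/37 ≈ -2.6757)
o(G) = 2*G*(-18 + G) (o(G) = (G - 18)*(G + G) = (-18 + G)*(2*G) = 2*G*(-18 + G))
-36*L + o(1) = -36*(-99/37) + 2*1*(-18 + 1) = 3564/37 + 2*1*(-17) = 3564/37 - 34 = 2306/37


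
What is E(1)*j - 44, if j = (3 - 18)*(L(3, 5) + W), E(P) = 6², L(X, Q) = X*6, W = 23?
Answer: -22184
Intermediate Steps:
L(X, Q) = 6*X
E(P) = 36
j = -615 (j = (3 - 18)*(6*3 + 23) = -15*(18 + 23) = -15*41 = -615)
E(1)*j - 44 = 36*(-615) - 44 = -22140 - 44 = -22184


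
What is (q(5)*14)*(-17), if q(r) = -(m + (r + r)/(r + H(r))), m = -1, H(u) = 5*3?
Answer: -119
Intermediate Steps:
H(u) = 15
q(r) = 1 - 2*r/(15 + r) (q(r) = -(-1 + (r + r)/(r + 15)) = -(-1 + (2*r)/(15 + r)) = -(-1 + 2*r/(15 + r)) = 1 - 2*r/(15 + r))
(q(5)*14)*(-17) = (((15 - 1*5)/(15 + 5))*14)*(-17) = (((15 - 5)/20)*14)*(-17) = (((1/20)*10)*14)*(-17) = ((½)*14)*(-17) = 7*(-17) = -119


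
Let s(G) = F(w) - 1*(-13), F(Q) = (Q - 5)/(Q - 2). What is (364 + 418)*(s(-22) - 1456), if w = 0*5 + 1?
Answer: -1125298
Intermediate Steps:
w = 1 (w = 0 + 1 = 1)
F(Q) = (-5 + Q)/(-2 + Q)
s(G) = 17 (s(G) = (-5 + 1)/(-2 + 1) - 1*(-13) = -4/(-1) + 13 = -1*(-4) + 13 = 4 + 13 = 17)
(364 + 418)*(s(-22) - 1456) = (364 + 418)*(17 - 1456) = 782*(-1439) = -1125298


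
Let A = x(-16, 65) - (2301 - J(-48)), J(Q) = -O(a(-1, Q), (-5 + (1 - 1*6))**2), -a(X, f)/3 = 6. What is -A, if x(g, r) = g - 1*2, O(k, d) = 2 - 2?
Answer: 2319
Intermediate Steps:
a(X, f) = -18 (a(X, f) = -3*6 = -18)
O(k, d) = 0
x(g, r) = -2 + g (x(g, r) = g - 2 = -2 + g)
J(Q) = 0 (J(Q) = -1*0 = 0)
A = -2319 (A = (-2 - 16) - (2301 - 1*0) = -18 - (2301 + 0) = -18 - 1*2301 = -18 - 2301 = -2319)
-A = -1*(-2319) = 2319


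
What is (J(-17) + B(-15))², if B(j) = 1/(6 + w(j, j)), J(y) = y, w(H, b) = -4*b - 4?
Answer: 1108809/3844 ≈ 288.45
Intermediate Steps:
w(H, b) = -4 - 4*b
B(j) = 1/(2 - 4*j) (B(j) = 1/(6 + (-4 - 4*j)) = 1/(2 - 4*j))
(J(-17) + B(-15))² = (-17 - 1/(-2 + 4*(-15)))² = (-17 - 1/(-2 - 60))² = (-17 - 1/(-62))² = (-17 - 1*(-1/62))² = (-17 + 1/62)² = (-1053/62)² = 1108809/3844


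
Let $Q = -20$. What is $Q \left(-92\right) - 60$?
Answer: $1780$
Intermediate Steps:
$Q \left(-92\right) - 60 = \left(-20\right) \left(-92\right) - 60 = 1840 - 60 = 1780$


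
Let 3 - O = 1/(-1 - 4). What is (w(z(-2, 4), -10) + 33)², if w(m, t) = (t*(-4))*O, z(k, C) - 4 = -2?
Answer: 25921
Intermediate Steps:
O = 16/5 (O = 3 - 1/(-1 - 4) = 3 - 1/(-5) = 3 - 1*(-⅕) = 3 + ⅕ = 16/5 ≈ 3.2000)
z(k, C) = 2 (z(k, C) = 4 - 2 = 2)
w(m, t) = -64*t/5 (w(m, t) = (t*(-4))*(16/5) = -4*t*(16/5) = -64*t/5)
(w(z(-2, 4), -10) + 33)² = (-64/5*(-10) + 33)² = (128 + 33)² = 161² = 25921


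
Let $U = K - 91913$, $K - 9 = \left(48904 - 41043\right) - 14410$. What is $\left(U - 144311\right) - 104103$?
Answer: $-346867$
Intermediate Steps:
$K = -6540$ ($K = 9 + \left(\left(48904 - 41043\right) - 14410\right) = 9 + \left(7861 - 14410\right) = 9 - 6549 = -6540$)
$U = -98453$ ($U = -6540 - 91913 = -98453$)
$\left(U - 144311\right) - 104103 = \left(-98453 - 144311\right) - 104103 = -242764 - 104103 = -346867$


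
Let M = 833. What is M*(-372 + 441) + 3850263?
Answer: 3907740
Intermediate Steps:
M*(-372 + 441) + 3850263 = 833*(-372 + 441) + 3850263 = 833*69 + 3850263 = 57477 + 3850263 = 3907740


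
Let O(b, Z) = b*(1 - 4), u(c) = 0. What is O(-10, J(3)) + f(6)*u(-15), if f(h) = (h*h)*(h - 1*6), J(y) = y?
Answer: 30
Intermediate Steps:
f(h) = h²*(-6 + h) (f(h) = h²*(h - 6) = h²*(-6 + h))
O(b, Z) = -3*b (O(b, Z) = b*(-3) = -3*b)
O(-10, J(3)) + f(6)*u(-15) = -3*(-10) + (6²*(-6 + 6))*0 = 30 + (36*0)*0 = 30 + 0*0 = 30 + 0 = 30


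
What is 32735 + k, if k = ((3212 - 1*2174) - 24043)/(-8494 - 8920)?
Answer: 570070295/17414 ≈ 32736.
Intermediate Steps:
k = 23005/17414 (k = ((3212 - 2174) - 24043)/(-17414) = (1038 - 24043)*(-1/17414) = -23005*(-1/17414) = 23005/17414 ≈ 1.3211)
32735 + k = 32735 + 23005/17414 = 570070295/17414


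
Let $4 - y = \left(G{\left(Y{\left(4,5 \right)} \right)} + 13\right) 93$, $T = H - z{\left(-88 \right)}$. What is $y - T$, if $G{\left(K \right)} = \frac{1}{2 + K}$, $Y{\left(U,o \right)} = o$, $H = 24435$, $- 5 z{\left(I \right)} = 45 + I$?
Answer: $- \frac{897564}{35} \approx -25645.0$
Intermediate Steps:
$z{\left(I \right)} = -9 - \frac{I}{5}$ ($z{\left(I \right)} = - \frac{45 + I}{5} = -9 - \frac{I}{5}$)
$T = \frac{122132}{5}$ ($T = 24435 - \left(-9 - - \frac{88}{5}\right) = 24435 - \left(-9 + \frac{88}{5}\right) = 24435 - \frac{43}{5} = \frac{122132}{5} \approx 24426.0$)
$y = - \frac{8528}{7}$ ($y = 4 - \left(\frac{1}{2 + 5} + 13\right) 93 = 4 - \left(\frac{1}{7} + 13\right) 93 = 4 - \frac{92}{7} \cdot 93 = 4 - \frac{8556}{7} = - \frac{8528}{7} \approx -1218.3$)
$y - T = - \frac{8528}{7} - \frac{122132}{5} = - \frac{897564}{35}$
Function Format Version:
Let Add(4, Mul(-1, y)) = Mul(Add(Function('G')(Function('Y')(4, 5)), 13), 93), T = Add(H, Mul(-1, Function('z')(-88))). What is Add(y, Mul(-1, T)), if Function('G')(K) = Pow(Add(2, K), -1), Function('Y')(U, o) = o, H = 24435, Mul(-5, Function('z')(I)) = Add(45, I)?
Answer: Rational(-897564, 35) ≈ -25645.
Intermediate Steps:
Function('z')(I) = Add(-9, Mul(Rational(-1, 5), I)) (Function('z')(I) = Mul(Rational(-1, 5), Add(45, I)) = Add(-9, Mul(Rational(-1, 5), I)))
T = Rational(122132, 5) (T = Add(24435, Mul(-1, Add(-9, Mul(Rational(-1, 5), -88)))) = Add(24435, Mul(-1, Add(-9, Rational(88, 5)))) = Add(24435, Mul(-1, Rational(43, 5))) = Add(24435, Rational(-43, 5)) = Rational(122132, 5) ≈ 24426.)
y = Rational(-8528, 7) (y = Add(4, Mul(-1, Mul(Add(Pow(Add(2, 5), -1), 13), 93))) = Add(4, Mul(-1, Mul(Add(Pow(7, -1), 13), 93))) = Add(4, Mul(-1, Mul(Add(Rational(1, 7), 13), 93))) = Add(4, Mul(-1, Mul(Rational(92, 7), 93))) = Add(4, Mul(-1, Rational(8556, 7))) = Add(4, Rational(-8556, 7)) = Rational(-8528, 7) ≈ -1218.3)
Add(y, Mul(-1, T)) = Add(Rational(-8528, 7), Mul(-1, Rational(122132, 5))) = Add(Rational(-8528, 7), Rational(-122132, 5)) = Rational(-897564, 35)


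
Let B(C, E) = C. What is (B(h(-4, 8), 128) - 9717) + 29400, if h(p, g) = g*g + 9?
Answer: 19756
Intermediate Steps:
h(p, g) = 9 + g**2 (h(p, g) = g**2 + 9 = 9 + g**2)
(B(h(-4, 8), 128) - 9717) + 29400 = ((9 + 8**2) - 9717) + 29400 = ((9 + 64) - 9717) + 29400 = (73 - 9717) + 29400 = -9644 + 29400 = 19756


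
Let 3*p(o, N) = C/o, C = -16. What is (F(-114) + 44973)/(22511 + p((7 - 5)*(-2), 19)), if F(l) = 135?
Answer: 135324/67537 ≈ 2.0037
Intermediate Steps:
p(o, N) = -16/(3*o) (p(o, N) = (-16/o)/3 = -16/(3*o))
(F(-114) + 44973)/(22511 + p((7 - 5)*(-2), 19)) = (135 + 44973)/(22511 - 16*(-1/(2*(7 - 5)))/3) = 45108/(22511 - 16/(3*(2*(-2)))) = 45108/(22511 - 16/3/(-4)) = 45108/(22511 - 16/3*(-¼)) = 45108/(22511 + 4/3) = 45108/(67537/3) = 45108*(3/67537) = 135324/67537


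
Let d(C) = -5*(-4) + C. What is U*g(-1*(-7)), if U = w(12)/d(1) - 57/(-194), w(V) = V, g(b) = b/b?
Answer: 1175/1358 ≈ 0.86524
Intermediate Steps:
g(b) = 1
d(C) = 20 + C
U = 1175/1358 (U = 12/(20 + 1) - 57/(-194) = 12/21 - 57*(-1/194) = 12*(1/21) + 57/194 = 4/7 + 57/194 = 1175/1358 ≈ 0.86524)
U*g(-1*(-7)) = (1175/1358)*1 = 1175/1358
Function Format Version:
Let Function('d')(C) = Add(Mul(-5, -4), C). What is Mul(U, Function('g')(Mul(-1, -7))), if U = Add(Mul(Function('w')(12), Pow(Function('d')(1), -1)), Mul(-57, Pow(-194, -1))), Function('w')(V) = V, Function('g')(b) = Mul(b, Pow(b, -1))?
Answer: Rational(1175, 1358) ≈ 0.86524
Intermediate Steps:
Function('g')(b) = 1
Function('d')(C) = Add(20, C)
U = Rational(1175, 1358) (U = Add(Mul(12, Pow(Add(20, 1), -1)), Mul(-57, Pow(-194, -1))) = Add(Mul(12, Pow(21, -1)), Mul(-57, Rational(-1, 194))) = Add(Mul(12, Rational(1, 21)), Rational(57, 194)) = Add(Rational(4, 7), Rational(57, 194)) = Rational(1175, 1358) ≈ 0.86524)
Mul(U, Function('g')(Mul(-1, -7))) = Mul(Rational(1175, 1358), 1) = Rational(1175, 1358)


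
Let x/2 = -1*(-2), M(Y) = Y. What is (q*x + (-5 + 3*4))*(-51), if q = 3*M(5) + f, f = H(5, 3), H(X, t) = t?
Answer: -4029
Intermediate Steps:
f = 3
x = 4 (x = 2*(-1*(-2)) = 2*2 = 4)
q = 18 (q = 3*5 + 3 = 15 + 3 = 18)
(q*x + (-5 + 3*4))*(-51) = (18*4 + (-5 + 3*4))*(-51) = (72 + (-5 + 12))*(-51) = (72 + 7)*(-51) = 79*(-51) = -4029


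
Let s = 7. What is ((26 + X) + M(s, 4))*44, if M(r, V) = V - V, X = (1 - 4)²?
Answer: 1540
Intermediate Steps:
X = 9 (X = (-3)² = 9)
M(r, V) = 0
((26 + X) + M(s, 4))*44 = ((26 + 9) + 0)*44 = (35 + 0)*44 = 35*44 = 1540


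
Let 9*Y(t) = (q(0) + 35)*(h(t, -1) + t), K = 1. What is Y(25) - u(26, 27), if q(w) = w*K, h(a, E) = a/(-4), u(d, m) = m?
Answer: 551/12 ≈ 45.917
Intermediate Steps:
h(a, E) = -a/4 (h(a, E) = a*(-¼) = -a/4)
q(w) = w (q(w) = w*1 = w)
Y(t) = 35*t/12 (Y(t) = ((0 + 35)*(-t/4 + t))/9 = (35*(3*t/4))/9 = (105*t/4)/9 = 35*t/12)
Y(25) - u(26, 27) = (35/12)*25 - 1*27 = 875/12 - 27 = 551/12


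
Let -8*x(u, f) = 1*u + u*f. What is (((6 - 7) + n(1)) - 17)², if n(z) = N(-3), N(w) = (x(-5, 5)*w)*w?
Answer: 3969/16 ≈ 248.06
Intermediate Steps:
x(u, f) = -u/8 - f*u/8 (x(u, f) = -(1*u + u*f)/8 = -(u + f*u)/8 = -u/8 - f*u/8)
N(w) = 15*w²/4 (N(w) = ((-⅛*(-5)*(1 + 5))*w)*w = ((-⅛*(-5)*6)*w)*w = (15*w/4)*w = 15*w²/4)
n(z) = 135/4 (n(z) = (15/4)*(-3)² = (15/4)*9 = 135/4)
(((6 - 7) + n(1)) - 17)² = (((6 - 7) + 135/4) - 17)² = ((-1 + 135/4) - 17)² = (131/4 - 17)² = (63/4)² = 3969/16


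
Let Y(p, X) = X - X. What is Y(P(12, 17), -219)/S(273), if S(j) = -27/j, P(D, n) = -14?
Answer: 0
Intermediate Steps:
Y(p, X) = 0
Y(P(12, 17), -219)/S(273) = 0/((-27/273)) = 0/((-27*1/273)) = 0/(-9/91) = 0*(-91/9) = 0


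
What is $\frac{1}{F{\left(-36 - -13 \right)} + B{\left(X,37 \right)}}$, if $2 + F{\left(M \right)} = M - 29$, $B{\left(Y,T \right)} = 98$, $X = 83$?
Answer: $\frac{1}{44} \approx 0.022727$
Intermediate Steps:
$F{\left(M \right)} = -31 + M$ ($F{\left(M \right)} = -2 + \left(M - 29\right) = -2 + \left(-29 + M\right) = -31 + M$)
$\frac{1}{F{\left(-36 - -13 \right)} + B{\left(X,37 \right)}} = \frac{1}{\left(-31 - 23\right) + 98} = \frac{1}{-54 + 98} = \frac{1}{44}$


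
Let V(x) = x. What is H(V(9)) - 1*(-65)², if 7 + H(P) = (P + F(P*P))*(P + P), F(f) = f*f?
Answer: 114028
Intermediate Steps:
F(f) = f²
H(P) = -7 + 2*P*(P + P⁴) (H(P) = -7 + (P + (P*P)²)*(P + P) = -7 + (P + (P²)²)*(2*P) = -7 + (P + P⁴)*(2*P) = -7 + 2*P*(P + P⁴))
H(V(9)) - 1*(-65)² = (-7 + 2*9² + 2*9⁵) - 1*(-65)² = (-7 + 2*81 + 2*59049) - 1*4225 = (-7 + 162 + 118098) - 4225 = 118253 - 4225 = 114028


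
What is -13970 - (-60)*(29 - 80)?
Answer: -17030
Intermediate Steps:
-13970 - (-60)*(29 - 80) = -13970 - (-60)*(-51) = -13970 - 1*3060 = -13970 - 3060 = -17030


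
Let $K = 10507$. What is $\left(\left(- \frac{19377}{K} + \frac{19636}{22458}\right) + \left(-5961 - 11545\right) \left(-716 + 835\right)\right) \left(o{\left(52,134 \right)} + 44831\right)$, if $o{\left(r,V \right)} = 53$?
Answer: $- \frac{82945688142003652}{887091} \approx -9.3503 \cdot 10^{10}$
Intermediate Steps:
$\left(\left(- \frac{19377}{K} + \frac{19636}{22458}\right) + \left(-5961 - 11545\right) \left(-716 + 835\right)\right) \left(o{\left(52,134 \right)} + 44831\right) = \left(\left(- \frac{19377}{10507} + \frac{19636}{22458}\right) + \left(-5961 - 11545\right) \left(-716 + 835\right)\right) \left(53 + 44831\right) = \left(\left(\left(-19377\right) \frac{1}{10507} + 19636 \cdot \frac{1}{22458}\right) - 2083214\right) 44884 = \left(\left(- \frac{19377}{10507} + \frac{9818}{11229}\right) - 2083214\right) 44884 = \left(- \frac{6022453}{6209637} - 2083214\right) 44884 = \left(- \frac{12936008755771}{6209637}\right) 44884 = - \frac{82945688142003652}{887091}$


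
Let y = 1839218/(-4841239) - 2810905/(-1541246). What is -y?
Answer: -10773575525667/7461540243794 ≈ -1.4439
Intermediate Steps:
y = 10773575525667/7461540243794 (y = 1839218*(-1/4841239) - 2810905*(-1/1541246) = -1839218/4841239 + 2810905/1541246 = 10773575525667/7461540243794 ≈ 1.4439)
-y = -1*10773575525667/7461540243794 = -10773575525667/7461540243794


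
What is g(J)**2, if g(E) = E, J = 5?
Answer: 25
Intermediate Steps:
g(J)**2 = 5**2 = 25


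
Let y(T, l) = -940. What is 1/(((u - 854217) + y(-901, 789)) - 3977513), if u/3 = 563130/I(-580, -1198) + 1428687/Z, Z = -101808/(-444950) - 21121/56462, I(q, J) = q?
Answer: -105835663966/3634430741339655873 ≈ -2.9120e-8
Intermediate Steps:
Z = -1824752827/12561383450 (Z = -101808*(-1/444950) - 21121*1/56462 = 50904/222475 - 21121/56462 = -1824752827/12561383450 ≈ -0.14527)
u = -3122961903161086653/105835663966 (u = 3*(563130/(-580) + 1428687/(-1824752827/12561383450)) = 3*(563130*(-1/580) + 1428687*(-12561383450/1824752827)) = 3*(-56313/58 - 17946285237030150/1824752827) = 3*(-1040987301053695551/105835663966) = -3122961903161086653/105835663966 ≈ -2.9508e+7)
1/(((u - 854217) + y(-901, 789)) - 3977513) = 1/(((-3122961903161086653/105835663966 - 854217) - 940) - 3977513) = 1/((-3213368526527131275/105835663966 - 940) - 3977513) = 1/(-3213468012051259315/105835663966 - 3977513) = 1/(-3634430741339655873/105835663966) = -105835663966/3634430741339655873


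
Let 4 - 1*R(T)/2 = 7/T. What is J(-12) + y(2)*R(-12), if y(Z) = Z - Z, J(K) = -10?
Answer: -10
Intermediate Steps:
y(Z) = 0
R(T) = 8 - 14/T
J(-12) + y(2)*R(-12) = -10 + 0*(8 - 14/(-12)) = -10 + 0*(8 - 14*(-1/12)) = -10 + 0*(8 + 7/6) = -10 + 0*(55/6) = -10 + 0 = -10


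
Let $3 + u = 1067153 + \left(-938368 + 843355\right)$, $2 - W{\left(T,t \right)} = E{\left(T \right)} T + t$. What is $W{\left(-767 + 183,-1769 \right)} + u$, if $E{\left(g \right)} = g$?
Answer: $632852$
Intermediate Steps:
$W{\left(T,t \right)} = 2 - t - T^{2}$ ($W{\left(T,t \right)} = 2 - \left(T T + t\right) = 2 - \left(T^{2} + t\right) = 2 - \left(t + T^{2}\right) = 2 - t - T^{2}$)
$u = 972137$ ($u = -3 + \left(1067153 + \left(-938368 + 843355\right)\right) = -3 + \left(1067153 - 95013\right) = -3 + 972140 = 972137$)
$W{\left(-767 + 183,-1769 \right)} + u = \left(2 - -1769 - \left(-767 + 183\right)^{2}\right) + 972137 = \left(2 + 1769 - \left(-584\right)^{2}\right) + 972137 = \left(2 + 1769 - 341056\right) + 972137 = -339285 + 972137 = 632852$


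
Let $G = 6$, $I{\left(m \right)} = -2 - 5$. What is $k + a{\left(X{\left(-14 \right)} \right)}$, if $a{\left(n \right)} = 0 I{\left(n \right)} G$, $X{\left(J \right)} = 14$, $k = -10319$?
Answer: $-10319$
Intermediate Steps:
$I{\left(m \right)} = -7$ ($I{\left(m \right)} = -2 - 5 = -7$)
$a{\left(n \right)} = 0$ ($a{\left(n \right)} = 0 \left(-7\right) 6 = 0 \cdot 6 = 0$)
$k + a{\left(X{\left(-14 \right)} \right)} = -10319 + 0 = -10319$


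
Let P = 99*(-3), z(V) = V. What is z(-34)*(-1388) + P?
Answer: 46895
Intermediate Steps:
P = -297
z(-34)*(-1388) + P = -34*(-1388) - 297 = 47192 - 297 = 46895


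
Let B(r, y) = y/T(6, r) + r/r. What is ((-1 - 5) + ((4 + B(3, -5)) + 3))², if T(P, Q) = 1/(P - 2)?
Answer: 324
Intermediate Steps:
T(P, Q) = 1/(-2 + P)
B(r, y) = 1 + 4*y (B(r, y) = y/(1/(-2 + 6)) + r/r = y/(1/4) + 1 = y/(¼) + 1 = y*4 + 1 = 4*y + 1 = 1 + 4*y)
((-1 - 5) + ((4 + B(3, -5)) + 3))² = ((-1 - 5) + ((4 + (1 + 4*(-5))) + 3))² = (-6 + ((4 + (1 - 20)) + 3))² = (-6 + ((4 - 19) + 3))² = (-6 + (-15 + 3))² = (-6 - 12)² = (-18)² = 324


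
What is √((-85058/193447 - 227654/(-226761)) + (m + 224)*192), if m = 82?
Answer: 2*√28263605315427495442357482/43866235167 ≈ 242.39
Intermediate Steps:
√((-85058/193447 - 227654/(-226761)) + (m + 224)*192) = √((-85058/193447 - 227654/(-226761)) + (82 + 224)*192) = √((-85058*1/193447 - 227654*(-1/226761)) + 306*192) = √((-85058/193447 + 227654/226761) + 58752) = √(24751146200/43866235167 + 58752) = √(2577253799677784/43866235167) = 2*√28263605315427495442357482/43866235167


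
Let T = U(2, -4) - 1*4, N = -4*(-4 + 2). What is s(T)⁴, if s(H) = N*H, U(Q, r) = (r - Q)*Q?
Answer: 268435456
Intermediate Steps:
U(Q, r) = Q*(r - Q)
N = 8 (N = -4*(-2) = 8)
T = -16 (T = 2*(-4 - 1*2) - 1*4 = 2*(-4 - 2) - 4 = 2*(-6) - 4 = -12 - 4 = -16)
s(H) = 8*H
s(T)⁴ = (8*(-16))⁴ = (-128)⁴ = 268435456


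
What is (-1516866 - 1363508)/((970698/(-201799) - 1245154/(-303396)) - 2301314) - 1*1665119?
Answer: -117305892349808884071923/70449007263307609 ≈ -1.6651e+6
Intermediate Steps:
(-1516866 - 1363508)/((970698/(-201799) - 1245154/(-303396)) - 2301314) - 1*1665119 = -2880374/((970698*(-1/201799) - 1245154*(-1/303396)) - 2301314) - 1665119 = -2880374/((-970698/201799 + 622577/151698) - 2301314) - 1665119 = -2880374/(-21617529181/30612504702 - 2301314) - 1665119 = -2880374/(-70449007263307609/30612504702) - 1665119 = -2880374*(-30612504702/70449007263307609) - 1665119 = 88175462618518548/70449007263307609 - 1665119 = -117305892349808884071923/70449007263307609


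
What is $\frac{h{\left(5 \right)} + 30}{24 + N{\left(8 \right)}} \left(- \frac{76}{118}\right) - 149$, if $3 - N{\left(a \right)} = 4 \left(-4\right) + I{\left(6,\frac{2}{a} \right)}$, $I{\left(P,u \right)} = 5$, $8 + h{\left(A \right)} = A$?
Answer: $- \frac{8818}{59} \approx -149.46$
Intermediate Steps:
$h{\left(A \right)} = -8 + A$
$N{\left(a \right)} = 14$ ($N{\left(a \right)} = 3 - \left(4 \left(-4\right) + 5\right) = 3 - \left(-16 + 5\right) = 3 - -11 = 3 + 11 = 14$)
$\frac{h{\left(5 \right)} + 30}{24 + N{\left(8 \right)}} \left(- \frac{76}{118}\right) - 149 = \frac{\left(-8 + 5\right) + 30}{24 + 14} \left(- \frac{76}{118}\right) - 149 = \frac{-3 + 30}{38} \left(\left(-76\right) \frac{1}{118}\right) - 149 = 27 \cdot \frac{1}{38} \left(- \frac{38}{59}\right) - 149 = \frac{27}{38} \left(- \frac{38}{59}\right) - 149 = - \frac{27}{59} - 149 = - \frac{8818}{59}$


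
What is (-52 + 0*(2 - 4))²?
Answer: 2704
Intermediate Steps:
(-52 + 0*(2 - 4))² = (-52 + 0*(-2))² = (-52 + 0)² = (-52)² = 2704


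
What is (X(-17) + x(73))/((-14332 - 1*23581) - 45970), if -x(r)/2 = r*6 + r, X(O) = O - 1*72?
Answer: 1111/83883 ≈ 0.013245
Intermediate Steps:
X(O) = -72 + O (X(O) = O - 72 = -72 + O)
x(r) = -14*r (x(r) = -2*(r*6 + r) = -2*(6*r + r) = -14*r)
(X(-17) + x(73))/((-14332 - 1*23581) - 45970) = ((-72 - 17) - 14*73)/((-14332 - 1*23581) - 45970) = (-89 - 1022)/((-14332 - 23581) - 45970) = -1111/(-37913 - 45970) = -1111/(-83883) = -1111*(-1/83883) = 1111/83883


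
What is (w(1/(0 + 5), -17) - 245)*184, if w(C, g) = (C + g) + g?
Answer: -256496/5 ≈ -51299.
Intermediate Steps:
w(C, g) = C + 2*g
(w(1/(0 + 5), -17) - 245)*184 = ((1/(0 + 5) + 2*(-17)) - 245)*184 = ((1/5 - 34) - 245)*184 = ((⅕ - 34) - 245)*184 = (-169/5 - 245)*184 = -1394/5*184 = -256496/5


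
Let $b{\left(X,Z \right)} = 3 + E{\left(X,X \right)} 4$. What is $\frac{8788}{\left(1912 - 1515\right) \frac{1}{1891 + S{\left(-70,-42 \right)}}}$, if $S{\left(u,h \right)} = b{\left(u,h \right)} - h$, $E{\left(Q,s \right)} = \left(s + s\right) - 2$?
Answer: $\frac{12021984}{397} \approx 30282.0$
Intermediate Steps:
$E{\left(Q,s \right)} = -2 + 2 s$ ($E{\left(Q,s \right)} = 2 s - 2 = -2 + 2 s$)
$b{\left(X,Z \right)} = -5 + 8 X$ ($b{\left(X,Z \right)} = 3 + \left(-2 + 2 X\right) 4 = 3 + \left(-8 + 8 X\right) = -5 + 8 X$)
$S{\left(u,h \right)} = -5 - h + 8 u$ ($S{\left(u,h \right)} = \left(-5 + 8 u\right) - h = -5 - h + 8 u$)
$\frac{8788}{\left(1912 - 1515\right) \frac{1}{1891 + S{\left(-70,-42 \right)}}} = \frac{8788}{\left(1912 - 1515\right) \frac{1}{1891 - 523}} = \frac{8788}{397 \frac{1}{1891 - 523}} = \frac{8788}{397 \cdot \frac{1}{1368}} = \frac{8788}{\frac{397}{1368}} = 8788 \cdot \frac{1368}{397} = \frac{12021984}{397}$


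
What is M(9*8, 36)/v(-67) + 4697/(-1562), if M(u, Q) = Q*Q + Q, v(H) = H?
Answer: -217753/9514 ≈ -22.888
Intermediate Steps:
M(u, Q) = Q + Q² (M(u, Q) = Q² + Q = Q + Q²)
M(9*8, 36)/v(-67) + 4697/(-1562) = (36*(1 + 36))/(-67) + 4697/(-1562) = (36*37)*(-1/67) + 4697*(-1/1562) = 1332*(-1/67) - 427/142 = -1332/67 - 427/142 = -217753/9514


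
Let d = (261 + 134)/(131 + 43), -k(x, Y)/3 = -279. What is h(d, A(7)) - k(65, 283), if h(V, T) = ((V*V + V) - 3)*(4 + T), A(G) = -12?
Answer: -6603107/7569 ≈ -872.39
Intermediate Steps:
k(x, Y) = 837 (k(x, Y) = -3*(-279) = 837)
d = 395/174 ≈ 2.2701
h(V, T) = (4 + T)*(-3 + V + V²) (h(V, T) = ((V² + V) - 3)*(4 + T) = ((V + V²) - 3)*(4 + T) = (-3 + V + V²)*(4 + T) = (4 + T)*(-3 + V + V²))
h(d, A(7)) - k(65, 283) = (-12 - 3*(-12) + 4*(395/174) + 4*(395/174)² - 12*395/174 - 12*(395/174)²) - 1*837 = (-12 + 36 + 790/87 + 4*(156025/30276) - 790/29 - 12*156025/30276) - 837 = (-12 + 36 + 790/87 + 156025/7569 - 790/29 - 156025/2523) - 837 = -267854/7569 - 837 = -6603107/7569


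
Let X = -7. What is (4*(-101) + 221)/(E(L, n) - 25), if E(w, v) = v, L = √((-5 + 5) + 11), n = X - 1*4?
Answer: 61/12 ≈ 5.0833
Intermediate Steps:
n = -11 (n = -7 - 1*4 = -7 - 4 = -11)
L = √11 (L = √(0 + 11) = √11 ≈ 3.3166)
(4*(-101) + 221)/(E(L, n) - 25) = (4*(-101) + 221)/(-11 - 25) = (-404 + 221)/(-36) = -183*(-1/36) = 61/12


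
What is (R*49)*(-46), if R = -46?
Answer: 103684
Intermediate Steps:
(R*49)*(-46) = -46*49*(-46) = -2254*(-46) = 103684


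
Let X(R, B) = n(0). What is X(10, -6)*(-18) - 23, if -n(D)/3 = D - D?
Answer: -23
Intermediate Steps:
n(D) = 0 (n(D) = -3*(D - D) = -3*0 = 0)
X(R, B) = 0
X(10, -6)*(-18) - 23 = 0*(-18) - 23 = 0 - 23 = -23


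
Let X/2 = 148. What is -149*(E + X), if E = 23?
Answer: -47531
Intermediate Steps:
X = 296 (X = 2*148 = 296)
-149*(E + X) = -149*(23 + 296) = -149*319 = -47531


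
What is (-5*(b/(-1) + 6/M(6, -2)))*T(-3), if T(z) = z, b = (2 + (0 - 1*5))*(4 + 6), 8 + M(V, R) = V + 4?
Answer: 495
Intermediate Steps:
M(V, R) = -4 + V (M(V, R) = -8 + (V + 4) = -8 + (4 + V) = -4 + V)
b = -30 (b = (2 + (0 - 5))*10 = (2 - 5)*10 = -3*10 = -30)
(-5*(b/(-1) + 6/M(6, -2)))*T(-3) = -5*(-30/(-1) + 6/(-4 + 6))*(-3) = -5*(-30*(-1) + 6/2)*(-3) = -5*(30 + 6*(½))*(-3) = -5*(30 + 3)*(-3) = -5*33*(-3) = -165*(-3) = 495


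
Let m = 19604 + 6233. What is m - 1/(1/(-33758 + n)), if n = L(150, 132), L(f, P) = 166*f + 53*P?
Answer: 27699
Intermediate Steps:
L(f, P) = 53*P + 166*f
n = 31896 (n = 53*132 + 166*150 = 6996 + 24900 = 31896)
m = 25837
m - 1/(1/(-33758 + n)) = 25837 - 1/(1/(-33758 + 31896)) = 25837 - 1/(1/(-1862)) = 25837 - 1/(-1/1862) = 25837 - 1*(-1862) = 25837 + 1862 = 27699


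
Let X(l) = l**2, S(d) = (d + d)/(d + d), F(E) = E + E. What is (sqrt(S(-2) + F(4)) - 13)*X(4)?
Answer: -160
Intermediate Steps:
F(E) = 2*E
S(d) = 1 (S(d) = (2*d)/((2*d)) = (2*d)*(1/(2*d)) = 1)
(sqrt(S(-2) + F(4)) - 13)*X(4) = (sqrt(1 + 2*4) - 13)*4**2 = (sqrt(1 + 8) - 13)*16 = (sqrt(9) - 13)*16 = (3 - 13)*16 = -10*16 = -160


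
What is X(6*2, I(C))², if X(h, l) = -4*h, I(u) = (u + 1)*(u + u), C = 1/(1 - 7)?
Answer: 2304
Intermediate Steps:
C = -⅙ (C = 1/(-6) = -⅙ ≈ -0.16667)
I(u) = 2*u*(1 + u) (I(u) = (1 + u)*(2*u) = 2*u*(1 + u))
X(6*2, I(C))² = (-24*2)² = (-4*12)² = (-48)² = 2304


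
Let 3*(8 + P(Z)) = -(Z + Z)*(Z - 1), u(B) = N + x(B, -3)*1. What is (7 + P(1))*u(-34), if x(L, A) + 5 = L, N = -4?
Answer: 43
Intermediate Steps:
x(L, A) = -5 + L
u(B) = -9 + B (u(B) = -4 + (-5 + B)*1 = -4 + (-5 + B) = -9 + B)
P(Z) = -8 - 2*Z*(-1 + Z)/3 (P(Z) = -8 + (-(Z + Z)*(Z - 1))/3 = -8 + (-2*Z*(-1 + Z))/3 = -8 - 2*Z*(-1 + Z)/3)
(7 + P(1))*u(-34) = (7 + (-8 - ⅔*1² + (⅔)*1))*(-9 - 34) = (7 + (-8 - ⅔*1 + ⅔))*(-43) = (7 + (-8 - ⅔ + ⅔))*(-43) = (7 - 8)*(-43) = -1*(-43) = 43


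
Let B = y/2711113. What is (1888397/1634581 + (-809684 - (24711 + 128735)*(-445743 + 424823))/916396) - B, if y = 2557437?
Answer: 273517238396867436251/78096920133661819 ≈ 3502.3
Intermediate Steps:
B = 2557437/2711113 ≈ 0.94332
(1888397/1634581 + (-809684 - (24711 + 128735)*(-445743 + 424823))/916396) - B = (1888397/1634581 + (-809684 - (24711 + 128735)*(-445743 + 424823))/916396) - 1*2557437/2711113 = (1888397*(1/1634581) + (-809684 - 153446*(-20920))*(1/916396)) - 2557437/2711113 = (1888397/1634581 + (-809684 - 1*(-3210090320))*(1/916396)) - 2557437/2711113 = (1888397/1634581 + (-809684 + 3210090320)*(1/916396)) - 2557437/2711113 = (1888397/1634581 + 3209280636*(1/916396)) - 2557437/2711113 = (1888397/1634581 + 802320159/229099) - 2557437/2711113 = 100914609052514/28806220963 - 2557437/2711113 = 273517238396867436251/78096920133661819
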